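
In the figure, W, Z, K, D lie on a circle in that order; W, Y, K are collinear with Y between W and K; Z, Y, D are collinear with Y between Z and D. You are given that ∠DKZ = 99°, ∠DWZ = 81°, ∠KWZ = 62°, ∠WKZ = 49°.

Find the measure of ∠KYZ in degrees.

1. ∠KDZ = 62°  [same arc ZK]
2. ∠DZK = 19°  [△ZKD]
3. ∠KYZ = 112°  [△ZYK]

∠KYZ = 112°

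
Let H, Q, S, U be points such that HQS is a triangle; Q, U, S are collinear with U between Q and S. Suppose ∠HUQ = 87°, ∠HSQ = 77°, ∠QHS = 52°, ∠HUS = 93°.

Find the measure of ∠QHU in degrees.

∠QHU = 42°

1. ∠HQS = 51°  [△HQS]
2. ∠HQU = 51°  [U on ray QS]
3. ∠QHU = 42°  [△HQU]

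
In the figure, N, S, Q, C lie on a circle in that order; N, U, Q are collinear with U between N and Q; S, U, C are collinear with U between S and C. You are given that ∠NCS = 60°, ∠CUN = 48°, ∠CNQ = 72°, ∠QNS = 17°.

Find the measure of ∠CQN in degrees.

1. ∠CUQ = 132°  [linear pair at U on NQ]
2. ∠QCS = 17°  [same arc SQ]
3. ∠CQN = 31°  [△QUC]

∠CQN = 31°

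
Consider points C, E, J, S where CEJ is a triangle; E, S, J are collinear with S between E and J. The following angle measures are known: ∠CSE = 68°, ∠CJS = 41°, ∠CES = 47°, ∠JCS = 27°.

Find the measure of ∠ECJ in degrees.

1. ∠CJE = 41°  [S on ray JE]
2. ∠CEJ = 47°  [S on ray EJ]
3. ∠ECJ = 92°  [△CEJ]

∠ECJ = 92°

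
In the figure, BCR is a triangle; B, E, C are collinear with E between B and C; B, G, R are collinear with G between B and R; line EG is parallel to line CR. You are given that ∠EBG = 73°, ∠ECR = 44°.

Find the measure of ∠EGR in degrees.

1. ∠CBR = 73°  [E on BC, G on BR]
2. ∠BCR = 44°  [E on ray CB]
3. ∠BRC = 63°  [△BCR]
4. ∠BGE = 63°  [EG∥CR, corresponding at G]
5. ∠EGR = 117°  [linear pair at G on BR]

∠EGR = 117°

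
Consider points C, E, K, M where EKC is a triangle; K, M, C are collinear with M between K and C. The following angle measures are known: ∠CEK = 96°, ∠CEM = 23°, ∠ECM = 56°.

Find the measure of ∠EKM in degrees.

∠EKM = 28°

1. ∠ECK = 56°  [M on ray CK]
2. ∠CKE = 28°  [△EKC]
3. ∠EKM = 28°  [M on ray KC]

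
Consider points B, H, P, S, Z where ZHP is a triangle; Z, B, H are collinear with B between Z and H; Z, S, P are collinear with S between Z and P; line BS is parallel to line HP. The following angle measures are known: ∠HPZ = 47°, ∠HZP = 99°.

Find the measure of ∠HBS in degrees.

1. ∠PHZ = 34°  [△ZHP]
2. ∠SBZ = 34°  [BS∥HP, corresponding at B]
3. ∠HBS = 146°  [linear pair at B on ZH]

∠HBS = 146°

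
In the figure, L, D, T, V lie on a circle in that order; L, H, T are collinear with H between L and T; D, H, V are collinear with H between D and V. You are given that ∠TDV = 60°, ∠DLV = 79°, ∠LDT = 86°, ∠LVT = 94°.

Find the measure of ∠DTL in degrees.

1. ∠DTV = 101°  [cyclic LDTV, opposite ∠L+∠T]
2. ∠DVT = 19°  [△DTV]
3. ∠DLT = 19°  [same arc DT]
4. ∠DTL = 75°  [△LDT]

∠DTL = 75°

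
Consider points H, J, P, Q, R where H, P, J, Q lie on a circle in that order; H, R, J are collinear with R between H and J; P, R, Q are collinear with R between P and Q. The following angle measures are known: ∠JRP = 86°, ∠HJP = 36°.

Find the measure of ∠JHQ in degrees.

∠JHQ = 58°

1. ∠HRQ = 86°  [vertical angles at R]
2. ∠HQP = 36°  [same arc HP]
3. ∠JHQ = 58°  [△HRQ]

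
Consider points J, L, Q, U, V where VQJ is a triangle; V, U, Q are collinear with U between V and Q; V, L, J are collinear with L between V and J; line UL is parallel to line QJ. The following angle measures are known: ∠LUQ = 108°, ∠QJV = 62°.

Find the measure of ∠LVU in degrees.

1. ∠LUV = 72°  [linear pair at U on VQ]
2. ∠ULV = 62°  [UL∥QJ, corresponding at L]
3. ∠LVU = 46°  [△VUL]

∠LVU = 46°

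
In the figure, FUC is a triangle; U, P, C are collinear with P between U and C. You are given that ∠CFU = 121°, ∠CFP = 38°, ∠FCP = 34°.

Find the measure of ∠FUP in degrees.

∠FUP = 25°

1. ∠FCU = 34°  [P on ray CU]
2. ∠CUF = 25°  [△FUC]
3. ∠FUP = 25°  [P on ray UC]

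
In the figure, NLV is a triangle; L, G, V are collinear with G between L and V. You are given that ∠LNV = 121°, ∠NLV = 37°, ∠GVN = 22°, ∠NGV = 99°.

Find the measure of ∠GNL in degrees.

∠GNL = 62°

1. ∠GLN = 37°  [G on ray LV]
2. ∠LGN = 81°  [linear pair at G on LV]
3. ∠GNL = 62°  [△NLG]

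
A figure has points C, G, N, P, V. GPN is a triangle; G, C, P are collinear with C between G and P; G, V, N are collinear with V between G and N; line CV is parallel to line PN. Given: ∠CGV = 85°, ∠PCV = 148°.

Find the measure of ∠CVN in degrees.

∠CVN = 117°

1. ∠GCV = 32°  [linear pair at C on GP]
2. ∠CVG = 63°  [△GCV]
3. ∠CVN = 117°  [linear pair at V on GN]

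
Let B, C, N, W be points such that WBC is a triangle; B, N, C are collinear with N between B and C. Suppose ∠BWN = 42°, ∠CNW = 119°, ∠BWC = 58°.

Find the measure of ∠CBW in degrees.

∠CBW = 77°

1. ∠BNW = 61°  [linear pair at N on BC]
2. ∠NBW = 77°  [△WBN]
3. ∠CBW = 77°  [N on ray BC]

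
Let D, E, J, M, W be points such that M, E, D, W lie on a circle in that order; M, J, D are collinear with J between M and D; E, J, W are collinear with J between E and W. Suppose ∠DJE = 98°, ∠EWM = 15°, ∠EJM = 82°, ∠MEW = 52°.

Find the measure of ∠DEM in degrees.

∠DEM = 119°

1. ∠EDM = 15°  [same arc ME]
2. ∠DME = 46°  [△MJE]
3. ∠DEM = 119°  [△MED]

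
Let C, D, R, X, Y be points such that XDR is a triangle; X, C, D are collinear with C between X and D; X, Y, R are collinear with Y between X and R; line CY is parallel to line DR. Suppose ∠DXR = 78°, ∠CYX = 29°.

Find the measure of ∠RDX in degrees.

1. ∠CXY = 78°  [C on XD, Y on XR]
2. ∠XCY = 73°  [△XCY]
3. ∠RDX = 73°  [CY∥DR, corresponding at C]

∠RDX = 73°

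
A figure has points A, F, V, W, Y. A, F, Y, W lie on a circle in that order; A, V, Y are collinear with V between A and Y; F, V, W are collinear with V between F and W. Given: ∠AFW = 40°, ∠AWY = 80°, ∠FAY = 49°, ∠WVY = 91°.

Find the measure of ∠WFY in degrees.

∠WFY = 60°

1. ∠AYW = 40°  [same arc AW]
2. ∠WAY = 60°  [△AYW]
3. ∠WFY = 60°  [same arc YW]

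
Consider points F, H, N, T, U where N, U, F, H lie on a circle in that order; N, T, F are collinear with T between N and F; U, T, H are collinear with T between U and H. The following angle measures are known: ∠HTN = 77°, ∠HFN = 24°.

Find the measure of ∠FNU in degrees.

∠FNU = 53°

1. ∠FTU = 77°  [vertical angles at T]
2. ∠HUN = 24°  [same arc NH]
3. ∠NTU = 103°  [linear pair at T on NF]
4. ∠FNU = 53°  [△NTU]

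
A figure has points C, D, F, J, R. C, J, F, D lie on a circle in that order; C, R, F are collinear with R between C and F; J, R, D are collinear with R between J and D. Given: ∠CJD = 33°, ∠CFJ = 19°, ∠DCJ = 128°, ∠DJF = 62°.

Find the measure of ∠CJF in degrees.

∠CJF = 95°

1. ∠CFD = 33°  [same arc CD]
2. ∠DCF = 62°  [same arc FD]
3. ∠CDF = 85°  [△CFD]
4. ∠CJF = 95°  [cyclic CJFD, opposite ∠J+∠D]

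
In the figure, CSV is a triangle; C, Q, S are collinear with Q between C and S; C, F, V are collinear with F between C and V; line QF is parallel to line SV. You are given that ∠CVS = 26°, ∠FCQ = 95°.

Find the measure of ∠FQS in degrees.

∠FQS = 121°

1. ∠CFQ = 26°  [QF∥SV, corresponding at F]
2. ∠CQF = 59°  [△CQF]
3. ∠FQS = 121°  [linear pair at Q on CS]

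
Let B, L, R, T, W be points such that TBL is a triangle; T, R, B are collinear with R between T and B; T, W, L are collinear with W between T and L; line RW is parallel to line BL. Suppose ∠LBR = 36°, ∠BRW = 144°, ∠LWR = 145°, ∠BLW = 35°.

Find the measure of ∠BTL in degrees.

1. ∠LBT = 36°  [R on ray BT]
2. ∠BLT = 35°  [W on ray LT]
3. ∠BTL = 109°  [△TBL]

∠BTL = 109°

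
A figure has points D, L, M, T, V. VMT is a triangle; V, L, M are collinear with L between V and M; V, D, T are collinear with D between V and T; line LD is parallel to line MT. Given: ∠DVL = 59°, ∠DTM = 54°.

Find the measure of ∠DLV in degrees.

∠DLV = 67°

1. ∠MVT = 59°  [L on VM, D on VT]
2. ∠MTV = 54°  [D on ray TV]
3. ∠TMV = 67°  [△VMT]
4. ∠DLV = 67°  [LD∥MT, corresponding at L]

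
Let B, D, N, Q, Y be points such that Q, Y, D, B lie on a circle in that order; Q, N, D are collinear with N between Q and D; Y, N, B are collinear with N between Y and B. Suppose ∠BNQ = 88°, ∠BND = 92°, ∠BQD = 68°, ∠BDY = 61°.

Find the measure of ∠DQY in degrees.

∠DQY = 51°

1. ∠QBY = 24°  [△QNB]
2. ∠QNY = 92°  [vertical angles at N]
3. ∠BQY = 119°  [cyclic QYDB, opposite ∠Q+∠D]
4. ∠BYQ = 37°  [△QYB]
5. ∠DQY = 51°  [△QNY]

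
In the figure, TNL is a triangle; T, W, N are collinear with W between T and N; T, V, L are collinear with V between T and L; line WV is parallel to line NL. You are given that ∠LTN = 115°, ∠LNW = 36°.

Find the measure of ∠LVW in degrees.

1. ∠LNT = 36°  [W on ray NT]
2. ∠NLT = 29°  [△TNL]
3. ∠TVW = 29°  [WV∥NL, corresponding at V]
4. ∠LVW = 151°  [linear pair at V on TL]

∠LVW = 151°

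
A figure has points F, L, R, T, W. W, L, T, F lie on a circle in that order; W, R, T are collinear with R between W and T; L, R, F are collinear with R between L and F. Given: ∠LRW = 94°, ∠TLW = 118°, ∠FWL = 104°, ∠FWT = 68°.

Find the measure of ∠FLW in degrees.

∠FLW = 50°

1. ∠TFW = 62°  [cyclic WLTF, opposite ∠L+∠F]
2. ∠FTW = 50°  [△WTF]
3. ∠FLW = 50°  [same arc WF]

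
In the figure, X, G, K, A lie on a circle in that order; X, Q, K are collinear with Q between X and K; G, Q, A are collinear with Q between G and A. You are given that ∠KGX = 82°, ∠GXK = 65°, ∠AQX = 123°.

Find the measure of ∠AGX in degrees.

∠AGX = 58°

1. ∠GAK = 65°  [same arc GK]
2. ∠AQK = 57°  [linear pair at Q on XK]
3. ∠AKX = 58°  [△KQA]
4. ∠AGX = 58°  [same arc XA]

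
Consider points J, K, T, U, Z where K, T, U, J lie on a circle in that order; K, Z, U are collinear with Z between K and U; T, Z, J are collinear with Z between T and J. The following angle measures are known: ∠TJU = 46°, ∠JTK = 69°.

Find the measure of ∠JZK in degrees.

∠JZK = 115°

1. ∠JUK = 69°  [same arc KJ]
2. ∠JZU = 65°  [△UZJ]
3. ∠JZK = 115°  [linear pair at Z on KU]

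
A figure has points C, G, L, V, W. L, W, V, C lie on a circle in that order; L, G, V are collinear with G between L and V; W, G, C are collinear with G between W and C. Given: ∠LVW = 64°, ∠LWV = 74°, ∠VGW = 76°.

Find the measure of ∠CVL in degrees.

1. ∠LCW = 64°  [same arc LW]
2. ∠LCV = 106°  [cyclic LWVC, opposite ∠W+∠C]
3. ∠CGL = 76°  [vertical angles at G]
4. ∠CLV = 40°  [△LGC]
5. ∠CVL = 34°  [△LVC]

∠CVL = 34°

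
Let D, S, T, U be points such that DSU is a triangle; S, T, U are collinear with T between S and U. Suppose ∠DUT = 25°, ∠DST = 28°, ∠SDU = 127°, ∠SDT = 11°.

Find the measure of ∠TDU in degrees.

∠TDU = 116°

1. ∠DTS = 141°  [△DST]
2. ∠DTU = 39°  [linear pair at T on SU]
3. ∠TDU = 116°  [△DTU]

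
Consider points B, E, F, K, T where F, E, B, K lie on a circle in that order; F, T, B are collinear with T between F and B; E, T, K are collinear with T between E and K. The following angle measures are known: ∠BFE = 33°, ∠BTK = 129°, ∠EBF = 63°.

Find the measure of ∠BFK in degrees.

∠BFK = 66°

1. ∠FTK = 51°  [linear pair at T on FB]
2. ∠EKF = 63°  [same arc FE]
3. ∠BFK = 66°  [△FTK]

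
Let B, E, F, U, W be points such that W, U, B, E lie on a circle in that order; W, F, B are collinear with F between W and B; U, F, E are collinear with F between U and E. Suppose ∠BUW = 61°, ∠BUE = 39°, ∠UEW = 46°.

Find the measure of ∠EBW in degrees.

∠EBW = 22°

1. ∠BEW = 119°  [cyclic WUBE, opposite ∠U+∠E]
2. ∠BWE = 39°  [same arc BE]
3. ∠EBW = 22°  [△WBE]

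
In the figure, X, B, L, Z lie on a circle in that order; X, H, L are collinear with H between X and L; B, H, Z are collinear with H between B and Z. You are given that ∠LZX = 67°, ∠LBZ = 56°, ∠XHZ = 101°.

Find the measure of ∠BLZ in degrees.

1. ∠LXZ = 56°  [same arc LZ]
2. ∠LHZ = 79°  [linear pair at H on XL]
3. ∠XLZ = 57°  [△XLZ]
4. ∠BZL = 44°  [△LHZ]
5. ∠BLZ = 80°  [△BLZ]

∠BLZ = 80°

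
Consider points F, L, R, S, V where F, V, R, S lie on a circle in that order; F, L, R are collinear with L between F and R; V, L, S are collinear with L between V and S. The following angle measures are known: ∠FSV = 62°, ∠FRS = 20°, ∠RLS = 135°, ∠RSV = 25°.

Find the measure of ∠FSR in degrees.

1. ∠FRV = 62°  [same arc FV]
2. ∠RFV = 25°  [same arc VR]
3. ∠FVR = 93°  [△FVR]
4. ∠FSR = 87°  [cyclic FVRS, opposite ∠V+∠S]

∠FSR = 87°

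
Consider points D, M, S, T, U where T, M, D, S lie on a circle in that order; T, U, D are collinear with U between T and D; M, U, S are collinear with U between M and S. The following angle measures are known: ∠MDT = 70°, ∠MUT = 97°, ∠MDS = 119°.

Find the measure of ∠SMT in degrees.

∠SMT = 49°

1. ∠MST = 70°  [same arc TM]
2. ∠MTS = 61°  [cyclic TMDS, opposite ∠T+∠D]
3. ∠SMT = 49°  [△TMS]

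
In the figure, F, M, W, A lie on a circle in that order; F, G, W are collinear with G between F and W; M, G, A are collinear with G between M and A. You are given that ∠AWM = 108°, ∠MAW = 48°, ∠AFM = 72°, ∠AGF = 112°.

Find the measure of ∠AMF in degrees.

1. ∠MFW = 48°  [same arc MW]
2. ∠MGW = 112°  [vertical angles at G]
3. ∠FGM = 68°  [linear pair at G on FW]
4. ∠AMF = 64°  [△FGM]

∠AMF = 64°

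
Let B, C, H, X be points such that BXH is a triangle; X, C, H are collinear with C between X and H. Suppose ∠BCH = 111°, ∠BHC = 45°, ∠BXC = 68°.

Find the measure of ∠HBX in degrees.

∠HBX = 67°

1. ∠BHX = 45°  [C on ray HX]
2. ∠BXH = 68°  [C on ray XH]
3. ∠HBX = 67°  [△BXH]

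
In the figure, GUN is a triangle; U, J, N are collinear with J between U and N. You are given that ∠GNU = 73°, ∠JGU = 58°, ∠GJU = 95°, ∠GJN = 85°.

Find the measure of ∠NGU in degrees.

1. ∠GUJ = 27°  [△GUJ]
2. ∠GUN = 27°  [J on ray UN]
3. ∠NGU = 80°  [△GUN]

∠NGU = 80°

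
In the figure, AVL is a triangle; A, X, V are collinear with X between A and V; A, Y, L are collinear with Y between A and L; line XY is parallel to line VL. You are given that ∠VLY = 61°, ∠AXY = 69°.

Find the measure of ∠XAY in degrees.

1. ∠ALV = 61°  [Y on ray LA]
2. ∠AVL = 69°  [XY∥VL, corresponding at X]
3. ∠LAV = 50°  [△AVL]
4. ∠XAY = 50°  [X on AV, Y on AL]

∠XAY = 50°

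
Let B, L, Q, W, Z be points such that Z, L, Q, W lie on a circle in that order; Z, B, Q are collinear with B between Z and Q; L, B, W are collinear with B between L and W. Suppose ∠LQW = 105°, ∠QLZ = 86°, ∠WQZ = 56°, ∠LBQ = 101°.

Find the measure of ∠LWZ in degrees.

∠LWZ = 49°

1. ∠LZW = 75°  [cyclic ZLQW, opposite ∠Z+∠Q]
2. ∠WLZ = 56°  [same arc ZW]
3. ∠LWZ = 49°  [△ZLW]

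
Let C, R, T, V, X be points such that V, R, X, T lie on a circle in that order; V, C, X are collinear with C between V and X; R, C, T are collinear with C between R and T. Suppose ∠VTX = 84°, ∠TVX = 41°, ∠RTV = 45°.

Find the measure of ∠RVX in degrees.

∠RVX = 39°

1. ∠VRX = 96°  [cyclic VRXT, opposite ∠R+∠T]
2. ∠RXV = 45°  [same arc VR]
3. ∠RVX = 39°  [△VRX]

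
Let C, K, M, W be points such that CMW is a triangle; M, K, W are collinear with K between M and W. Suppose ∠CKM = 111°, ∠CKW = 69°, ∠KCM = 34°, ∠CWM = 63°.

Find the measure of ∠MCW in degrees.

1. ∠CMK = 35°  [△CMK]
2. ∠CMW = 35°  [K on ray MW]
3. ∠MCW = 82°  [△CMW]

∠MCW = 82°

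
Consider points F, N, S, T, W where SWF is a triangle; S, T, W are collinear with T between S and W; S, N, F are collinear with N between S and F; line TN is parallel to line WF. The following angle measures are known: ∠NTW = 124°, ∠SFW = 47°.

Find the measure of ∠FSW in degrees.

1. ∠NTS = 56°  [linear pair at T on SW]
2. ∠SNT = 47°  [TN∥WF, corresponding at N]
3. ∠NST = 77°  [△STN]
4. ∠FSW = 77°  [T on SW, N on SF]

∠FSW = 77°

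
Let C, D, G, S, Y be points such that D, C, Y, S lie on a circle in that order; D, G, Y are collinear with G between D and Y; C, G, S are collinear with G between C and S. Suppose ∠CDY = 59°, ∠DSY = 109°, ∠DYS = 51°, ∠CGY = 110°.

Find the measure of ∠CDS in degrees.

1. ∠SDY = 20°  [△DYS]
2. ∠DCS = 51°  [same arc DS]
3. ∠DGS = 110°  [vertical angles at G]
4. ∠CSD = 50°  [△DGS]
5. ∠CDS = 79°  [△DCS]

∠CDS = 79°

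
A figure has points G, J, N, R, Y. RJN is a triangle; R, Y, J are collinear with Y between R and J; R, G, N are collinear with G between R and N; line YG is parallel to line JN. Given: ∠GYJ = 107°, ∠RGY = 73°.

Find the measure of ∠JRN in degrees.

1. ∠GYR = 73°  [linear pair at Y on RJ]
2. ∠GRY = 34°  [△RYG]
3. ∠JRN = 34°  [Y on RJ, G on RN]

∠JRN = 34°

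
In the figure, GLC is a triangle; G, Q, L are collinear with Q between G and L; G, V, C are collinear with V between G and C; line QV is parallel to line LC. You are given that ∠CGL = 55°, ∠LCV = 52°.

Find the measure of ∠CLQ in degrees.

1. ∠GCL = 52°  [V on ray CG]
2. ∠CLG = 73°  [△GLC]
3. ∠CLQ = 73°  [Q on ray LG]

∠CLQ = 73°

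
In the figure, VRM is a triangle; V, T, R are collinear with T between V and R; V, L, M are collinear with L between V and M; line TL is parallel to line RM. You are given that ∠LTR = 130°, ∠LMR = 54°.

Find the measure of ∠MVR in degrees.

1. ∠LTV = 50°  [linear pair at T on VR]
2. ∠RMV = 54°  [L on ray MV]
3. ∠MRV = 50°  [TL∥RM, corresponding at T]
4. ∠MVR = 76°  [△VRM]

∠MVR = 76°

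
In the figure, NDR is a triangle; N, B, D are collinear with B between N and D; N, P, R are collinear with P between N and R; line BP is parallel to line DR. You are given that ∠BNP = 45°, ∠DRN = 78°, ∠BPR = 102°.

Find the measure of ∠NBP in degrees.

1. ∠DNR = 45°  [B on ND, P on NR]
2. ∠NDR = 57°  [△NDR]
3. ∠NBP = 57°  [BP∥DR, corresponding at B]

∠NBP = 57°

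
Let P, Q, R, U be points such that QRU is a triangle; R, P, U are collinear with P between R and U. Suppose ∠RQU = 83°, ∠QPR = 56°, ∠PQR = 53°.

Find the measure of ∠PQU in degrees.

1. ∠PRQ = 71°  [△QRP]
2. ∠QPU = 124°  [linear pair at P on RU]
3. ∠QRU = 71°  [P on ray RU]
4. ∠QUR = 26°  [△QRU]
5. ∠PUQ = 26°  [P on ray UR]
6. ∠PQU = 30°  [△QPU]

∠PQU = 30°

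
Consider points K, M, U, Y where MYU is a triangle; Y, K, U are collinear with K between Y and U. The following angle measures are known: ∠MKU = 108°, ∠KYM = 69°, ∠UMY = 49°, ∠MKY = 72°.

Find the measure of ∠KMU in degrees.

∠KMU = 10°

1. ∠MYU = 69°  [K on ray YU]
2. ∠MUY = 62°  [△MYU]
3. ∠KUM = 62°  [K on ray UY]
4. ∠KMU = 10°  [△MKU]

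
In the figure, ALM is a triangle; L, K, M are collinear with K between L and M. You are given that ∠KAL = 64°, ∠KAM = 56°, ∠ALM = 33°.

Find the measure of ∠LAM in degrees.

∠LAM = 120°

1. ∠ALK = 33°  [K on ray LM]
2. ∠AKL = 83°  [△ALK]
3. ∠AKM = 97°  [linear pair at K on LM]
4. ∠AMK = 27°  [△AKM]
5. ∠AML = 27°  [K on ray ML]
6. ∠LAM = 120°  [△ALM]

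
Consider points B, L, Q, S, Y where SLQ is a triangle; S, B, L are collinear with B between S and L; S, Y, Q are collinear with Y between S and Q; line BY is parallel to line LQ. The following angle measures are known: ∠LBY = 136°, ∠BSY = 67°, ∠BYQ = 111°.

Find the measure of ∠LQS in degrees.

1. ∠SBY = 44°  [linear pair at B on SL]
2. ∠BYS = 69°  [△SBY]
3. ∠LQS = 69°  [BY∥LQ, corresponding at Y]

∠LQS = 69°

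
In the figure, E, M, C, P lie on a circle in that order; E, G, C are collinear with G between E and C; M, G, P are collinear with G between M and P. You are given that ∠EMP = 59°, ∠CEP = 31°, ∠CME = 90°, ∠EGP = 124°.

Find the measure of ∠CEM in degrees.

∠CEM = 65°

1. ∠ECP = 59°  [same arc EP]
2. ∠CGP = 56°  [linear pair at G on EC]
3. ∠CPM = 65°  [△CGP]
4. ∠CEM = 65°  [same arc MC]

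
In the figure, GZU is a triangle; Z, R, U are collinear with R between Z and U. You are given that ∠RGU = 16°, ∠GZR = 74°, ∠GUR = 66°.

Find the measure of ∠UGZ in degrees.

1. ∠GZU = 74°  [R on ray ZU]
2. ∠GUZ = 66°  [R on ray UZ]
3. ∠UGZ = 40°  [△GZU]

∠UGZ = 40°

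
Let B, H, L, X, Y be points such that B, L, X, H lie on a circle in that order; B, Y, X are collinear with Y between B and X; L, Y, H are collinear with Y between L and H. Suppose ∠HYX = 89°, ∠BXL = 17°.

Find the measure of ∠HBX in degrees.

∠HBX = 72°

1. ∠BYH = 91°  [linear pair at Y on BX]
2. ∠BHL = 17°  [same arc BL]
3. ∠HBX = 72°  [△BYH]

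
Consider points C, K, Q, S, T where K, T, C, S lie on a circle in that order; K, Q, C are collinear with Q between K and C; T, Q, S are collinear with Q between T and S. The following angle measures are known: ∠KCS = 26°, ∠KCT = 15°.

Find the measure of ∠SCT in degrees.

∠SCT = 41°

1. ∠KTS = 26°  [same arc KS]
2. ∠KST = 15°  [same arc KT]
3. ∠SKT = 139°  [△KTS]
4. ∠SCT = 41°  [cyclic KTCS, opposite ∠K+∠C]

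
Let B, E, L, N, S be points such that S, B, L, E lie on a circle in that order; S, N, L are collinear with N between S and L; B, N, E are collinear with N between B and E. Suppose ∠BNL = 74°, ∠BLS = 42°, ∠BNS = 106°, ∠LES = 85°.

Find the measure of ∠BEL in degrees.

∠BEL = 43°

1. ∠LBS = 95°  [cyclic SBLE, opposite ∠B+∠E]
2. ∠BSL = 43°  [△SBL]
3. ∠BEL = 43°  [same arc BL]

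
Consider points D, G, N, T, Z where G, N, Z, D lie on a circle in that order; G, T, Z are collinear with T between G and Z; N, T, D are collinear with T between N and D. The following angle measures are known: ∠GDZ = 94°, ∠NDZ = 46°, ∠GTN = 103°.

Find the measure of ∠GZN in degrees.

∠GZN = 48°

1. ∠GNZ = 86°  [cyclic GNZD, opposite ∠N+∠D]
2. ∠NGZ = 46°  [same arc NZ]
3. ∠GZN = 48°  [△GNZ]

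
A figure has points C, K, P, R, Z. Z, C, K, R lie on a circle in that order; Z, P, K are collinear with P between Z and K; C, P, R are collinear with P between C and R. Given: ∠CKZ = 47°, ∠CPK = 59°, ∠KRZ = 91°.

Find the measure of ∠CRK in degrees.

1. ∠CRZ = 47°  [same arc ZC]
2. ∠RPZ = 59°  [vertical angles at P]
3. ∠KZR = 74°  [△ZPR]
4. ∠KPR = 121°  [linear pair at P on ZK]
5. ∠RKZ = 15°  [△ZKR]
6. ∠CRK = 44°  [△KPR]

∠CRK = 44°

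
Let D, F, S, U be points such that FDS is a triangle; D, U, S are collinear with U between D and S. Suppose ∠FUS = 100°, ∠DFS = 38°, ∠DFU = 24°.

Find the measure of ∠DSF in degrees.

1. ∠DUF = 80°  [linear pair at U on DS]
2. ∠FDU = 76°  [△FDU]
3. ∠FDS = 76°  [U on ray DS]
4. ∠DSF = 66°  [△FDS]

∠DSF = 66°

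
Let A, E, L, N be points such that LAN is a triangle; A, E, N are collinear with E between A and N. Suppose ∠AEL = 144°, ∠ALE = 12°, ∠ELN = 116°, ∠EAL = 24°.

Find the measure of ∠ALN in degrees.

∠ALN = 128°

1. ∠LEN = 36°  [linear pair at E on AN]
2. ∠ENL = 28°  [△LEN]
3. ∠LAN = 24°  [E on ray AN]
4. ∠ANL = 28°  [E on ray NA]
5. ∠ALN = 128°  [△LAN]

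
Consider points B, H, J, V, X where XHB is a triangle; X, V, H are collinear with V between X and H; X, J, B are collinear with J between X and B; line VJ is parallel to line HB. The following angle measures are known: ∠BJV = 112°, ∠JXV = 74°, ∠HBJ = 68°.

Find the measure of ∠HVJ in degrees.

1. ∠VJX = 68°  [linear pair at J on XB]
2. ∠JVX = 38°  [△XVJ]
3. ∠HVJ = 142°  [linear pair at V on XH]

∠HVJ = 142°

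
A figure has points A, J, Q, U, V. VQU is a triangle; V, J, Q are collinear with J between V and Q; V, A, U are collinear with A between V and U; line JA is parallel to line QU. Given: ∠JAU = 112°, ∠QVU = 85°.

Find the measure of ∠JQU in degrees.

1. ∠JAV = 68°  [linear pair at A on VU]
2. ∠AVJ = 85°  [J on VQ, A on VU]
3. ∠AJV = 27°  [△VJA]
4. ∠AJQ = 153°  [linear pair at J on VQ]
5. ∠JQU = 27°  [JA∥QU, co-interior at Q–J]

∠JQU = 27°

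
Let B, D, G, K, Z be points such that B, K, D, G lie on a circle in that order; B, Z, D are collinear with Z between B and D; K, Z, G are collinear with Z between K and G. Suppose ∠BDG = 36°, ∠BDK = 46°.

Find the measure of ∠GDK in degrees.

1. ∠BKG = 36°  [same arc BG]
2. ∠BGK = 46°  [same arc BK]
3. ∠GBK = 98°  [△BKG]
4. ∠GDK = 82°  [cyclic BKDG, opposite ∠B+∠D]

∠GDK = 82°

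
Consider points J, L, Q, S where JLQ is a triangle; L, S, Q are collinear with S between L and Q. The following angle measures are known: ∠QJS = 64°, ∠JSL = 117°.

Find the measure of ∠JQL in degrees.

1. ∠JSQ = 63°  [linear pair at S on LQ]
2. ∠JQS = 53°  [△JSQ]
3. ∠JQL = 53°  [S on ray QL]

∠JQL = 53°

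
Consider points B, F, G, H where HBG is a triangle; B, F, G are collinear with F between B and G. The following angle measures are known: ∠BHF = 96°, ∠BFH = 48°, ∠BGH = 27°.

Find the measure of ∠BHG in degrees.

1. ∠FBH = 36°  [△HBF]
2. ∠GBH = 36°  [F on ray BG]
3. ∠BHG = 117°  [△HBG]

∠BHG = 117°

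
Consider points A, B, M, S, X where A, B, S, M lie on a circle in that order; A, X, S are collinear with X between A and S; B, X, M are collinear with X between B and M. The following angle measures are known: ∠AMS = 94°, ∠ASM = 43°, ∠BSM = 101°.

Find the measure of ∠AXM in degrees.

1. ∠MAS = 43°  [△ASM]
2. ∠ABM = 43°  [same arc AM]
3. ∠BAM = 79°  [cyclic ABSM, opposite ∠A+∠S]
4. ∠AMB = 58°  [△ABM]
5. ∠AXM = 79°  [△AXM]

∠AXM = 79°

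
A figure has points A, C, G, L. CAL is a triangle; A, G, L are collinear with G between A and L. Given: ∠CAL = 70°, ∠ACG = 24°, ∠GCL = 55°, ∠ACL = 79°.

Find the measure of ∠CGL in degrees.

∠CGL = 94°

1. ∠CAG = 70°  [G on ray AL]
2. ∠AGC = 86°  [△CAG]
3. ∠CGL = 94°  [linear pair at G on AL]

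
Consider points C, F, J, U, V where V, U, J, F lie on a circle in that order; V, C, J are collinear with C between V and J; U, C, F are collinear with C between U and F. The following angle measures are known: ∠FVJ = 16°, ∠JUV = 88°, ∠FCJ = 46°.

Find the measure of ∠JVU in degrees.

1. ∠JFV = 92°  [cyclic VUJF, opposite ∠U+∠F]
2. ∠UCV = 46°  [vertical angles at C]
3. ∠FJV = 72°  [△VJF]
4. ∠FUV = 72°  [same arc VF]
5. ∠JVU = 62°  [△VCU]

∠JVU = 62°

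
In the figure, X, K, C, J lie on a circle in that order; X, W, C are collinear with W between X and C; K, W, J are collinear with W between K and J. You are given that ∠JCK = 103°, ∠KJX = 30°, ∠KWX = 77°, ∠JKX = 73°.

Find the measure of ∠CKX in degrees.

∠CKX = 120°

1. ∠KCX = 30°  [same arc XK]
2. ∠CXK = 30°  [△XWK]
3. ∠CKX = 120°  [△XKC]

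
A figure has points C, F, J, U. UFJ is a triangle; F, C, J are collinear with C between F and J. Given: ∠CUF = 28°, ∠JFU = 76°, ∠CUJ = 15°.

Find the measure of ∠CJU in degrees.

1. ∠CFU = 76°  [C on ray FJ]
2. ∠FCU = 76°  [△UFC]
3. ∠JCU = 104°  [linear pair at C on FJ]
4. ∠CJU = 61°  [△UCJ]

∠CJU = 61°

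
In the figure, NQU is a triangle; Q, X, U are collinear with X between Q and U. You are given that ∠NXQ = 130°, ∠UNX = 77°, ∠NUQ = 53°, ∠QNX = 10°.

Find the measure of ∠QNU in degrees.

∠QNU = 87°

1. ∠NQX = 40°  [△NQX]
2. ∠NQU = 40°  [X on ray QU]
3. ∠QNU = 87°  [△NQU]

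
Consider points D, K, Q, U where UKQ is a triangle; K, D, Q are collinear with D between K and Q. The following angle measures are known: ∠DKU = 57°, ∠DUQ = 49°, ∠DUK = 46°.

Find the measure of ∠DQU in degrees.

1. ∠KDU = 77°  [△UKD]
2. ∠QDU = 103°  [linear pair at D on KQ]
3. ∠DQU = 28°  [△UDQ]

∠DQU = 28°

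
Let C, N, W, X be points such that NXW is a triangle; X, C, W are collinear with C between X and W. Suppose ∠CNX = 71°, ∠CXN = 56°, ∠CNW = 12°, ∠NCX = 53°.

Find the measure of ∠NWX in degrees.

1. ∠NCW = 127°  [linear pair at C on XW]
2. ∠CWN = 41°  [△NCW]
3. ∠NWX = 41°  [C on ray WX]

∠NWX = 41°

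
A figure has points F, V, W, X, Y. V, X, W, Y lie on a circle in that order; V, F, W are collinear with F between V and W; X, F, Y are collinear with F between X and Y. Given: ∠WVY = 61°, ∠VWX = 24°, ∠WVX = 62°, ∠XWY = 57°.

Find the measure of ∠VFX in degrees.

∠VFX = 85°

1. ∠WXY = 61°  [same arc WY]
2. ∠WFX = 95°  [△XFW]
3. ∠VFX = 85°  [linear pair at F on VW]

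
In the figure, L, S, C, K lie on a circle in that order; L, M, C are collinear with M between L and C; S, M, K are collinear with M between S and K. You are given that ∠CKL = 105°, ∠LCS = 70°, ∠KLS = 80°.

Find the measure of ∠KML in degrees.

1. ∠CSL = 75°  [cyclic LSCK, opposite ∠S+∠K]
2. ∠LKS = 70°  [same arc LS]
3. ∠CLS = 35°  [△LSC]
4. ∠KSL = 30°  [△LSK]
5. ∠CKS = 35°  [same arc SC]
6. ∠KCL = 30°  [same arc LK]
7. ∠CMK = 115°  [△CMK]
8. ∠KML = 65°  [linear pair at M on LC]

∠KML = 65°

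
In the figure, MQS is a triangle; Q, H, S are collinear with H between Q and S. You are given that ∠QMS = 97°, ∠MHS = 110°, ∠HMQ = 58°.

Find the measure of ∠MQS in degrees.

1. ∠MHQ = 70°  [linear pair at H on QS]
2. ∠HQM = 52°  [△MQH]
3. ∠MQS = 52°  [H on ray QS]

∠MQS = 52°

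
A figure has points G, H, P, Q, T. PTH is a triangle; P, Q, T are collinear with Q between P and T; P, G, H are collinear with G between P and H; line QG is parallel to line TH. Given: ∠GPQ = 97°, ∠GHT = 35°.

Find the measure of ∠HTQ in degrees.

∠HTQ = 48°

1. ∠HPT = 97°  [Q on PT, G on PH]
2. ∠PHT = 35°  [G on ray HP]
3. ∠HTP = 48°  [△PTH]
4. ∠HTQ = 48°  [Q on ray TP]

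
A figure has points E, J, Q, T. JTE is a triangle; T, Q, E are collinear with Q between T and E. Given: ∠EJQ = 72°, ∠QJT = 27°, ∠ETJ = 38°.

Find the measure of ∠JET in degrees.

∠JET = 43°

1. ∠JTQ = 38°  [Q on ray TE]
2. ∠JQT = 115°  [△JTQ]
3. ∠EQJ = 65°  [linear pair at Q on TE]
4. ∠JEQ = 43°  [△JQE]
5. ∠JET = 43°  [Q on ray ET]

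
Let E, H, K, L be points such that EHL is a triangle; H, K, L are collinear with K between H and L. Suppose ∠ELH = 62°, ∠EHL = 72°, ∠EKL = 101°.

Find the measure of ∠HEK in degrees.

∠HEK = 29°

1. ∠EHK = 72°  [K on ray HL]
2. ∠EKH = 79°  [linear pair at K on HL]
3. ∠HEK = 29°  [△EHK]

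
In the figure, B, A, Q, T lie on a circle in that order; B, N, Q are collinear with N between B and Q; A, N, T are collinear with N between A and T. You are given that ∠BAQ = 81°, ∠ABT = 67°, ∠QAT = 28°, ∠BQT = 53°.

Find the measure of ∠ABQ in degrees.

∠ABQ = 39°

1. ∠AQT = 113°  [cyclic BAQT, opposite ∠B+∠Q]
2. ∠ATQ = 39°  [△AQT]
3. ∠ABQ = 39°  [same arc AQ]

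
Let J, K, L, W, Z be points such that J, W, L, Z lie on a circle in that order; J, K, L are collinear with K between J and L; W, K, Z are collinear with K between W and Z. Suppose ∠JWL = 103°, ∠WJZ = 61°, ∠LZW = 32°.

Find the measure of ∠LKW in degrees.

∠LKW = 106°

1. ∠WLZ = 119°  [cyclic JWLZ, opposite ∠J+∠L]
2. ∠LJW = 32°  [same arc WL]
3. ∠LWZ = 29°  [△WLZ]
4. ∠JLW = 45°  [△JWL]
5. ∠LKW = 106°  [△WKL]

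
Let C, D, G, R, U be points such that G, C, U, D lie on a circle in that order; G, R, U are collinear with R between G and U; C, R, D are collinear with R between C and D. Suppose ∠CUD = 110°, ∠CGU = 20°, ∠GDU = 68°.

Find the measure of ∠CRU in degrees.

1. ∠CDU = 20°  [same arc CU]
2. ∠GCU = 112°  [cyclic GCUD, opposite ∠C+∠D]
3. ∠DCU = 50°  [△CUD]
4. ∠CUG = 48°  [△GCU]
5. ∠CRU = 82°  [△CRU]

∠CRU = 82°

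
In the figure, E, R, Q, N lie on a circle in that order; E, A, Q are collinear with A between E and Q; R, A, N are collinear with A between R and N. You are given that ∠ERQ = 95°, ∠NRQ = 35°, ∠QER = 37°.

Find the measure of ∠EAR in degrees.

1. ∠EQR = 48°  [△ERQ]
2. ∠QAR = 97°  [△RAQ]
3. ∠EAR = 83°  [linear pair at A on EQ]

∠EAR = 83°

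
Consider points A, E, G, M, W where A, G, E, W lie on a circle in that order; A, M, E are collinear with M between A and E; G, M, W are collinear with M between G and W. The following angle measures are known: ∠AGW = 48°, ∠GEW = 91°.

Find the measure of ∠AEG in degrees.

1. ∠GAW = 89°  [cyclic AGEW, opposite ∠A+∠E]
2. ∠AWG = 43°  [△AGW]
3. ∠AEG = 43°  [same arc AG]

∠AEG = 43°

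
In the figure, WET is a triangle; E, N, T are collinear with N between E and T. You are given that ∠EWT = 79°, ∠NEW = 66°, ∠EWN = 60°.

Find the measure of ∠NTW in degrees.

1. ∠TEW = 66°  [N on ray ET]
2. ∠ETW = 35°  [△WET]
3. ∠NTW = 35°  [N on ray TE]

∠NTW = 35°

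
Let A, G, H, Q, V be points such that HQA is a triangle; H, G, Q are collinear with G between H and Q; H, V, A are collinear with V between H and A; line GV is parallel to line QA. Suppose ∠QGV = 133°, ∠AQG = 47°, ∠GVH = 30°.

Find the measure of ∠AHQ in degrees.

1. ∠AQH = 47°  [G on ray QH]
2. ∠HAQ = 30°  [GV∥QA, corresponding at V]
3. ∠AHQ = 103°  [△HQA]

∠AHQ = 103°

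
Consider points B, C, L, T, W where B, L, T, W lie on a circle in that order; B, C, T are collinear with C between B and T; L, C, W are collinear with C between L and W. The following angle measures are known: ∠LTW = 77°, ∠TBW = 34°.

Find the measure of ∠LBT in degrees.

1. ∠TLW = 34°  [same arc TW]
2. ∠LWT = 69°  [△LTW]
3. ∠LBT = 69°  [same arc LT]

∠LBT = 69°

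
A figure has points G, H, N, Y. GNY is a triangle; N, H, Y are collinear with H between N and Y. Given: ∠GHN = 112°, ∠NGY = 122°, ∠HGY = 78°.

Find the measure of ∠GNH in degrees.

1. ∠GHY = 68°  [linear pair at H on NY]
2. ∠GYH = 34°  [△GHY]
3. ∠GYN = 34°  [H on ray YN]
4. ∠GNY = 24°  [△GNY]
5. ∠GNH = 24°  [H on ray NY]

∠GNH = 24°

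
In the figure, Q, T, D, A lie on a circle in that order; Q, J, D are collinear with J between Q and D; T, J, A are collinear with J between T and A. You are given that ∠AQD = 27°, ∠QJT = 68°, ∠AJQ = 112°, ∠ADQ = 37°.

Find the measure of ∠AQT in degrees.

∠AQT = 102°

1. ∠QAT = 41°  [△QJA]
2. ∠ATQ = 37°  [same arc QA]
3. ∠AQT = 102°  [△QTA]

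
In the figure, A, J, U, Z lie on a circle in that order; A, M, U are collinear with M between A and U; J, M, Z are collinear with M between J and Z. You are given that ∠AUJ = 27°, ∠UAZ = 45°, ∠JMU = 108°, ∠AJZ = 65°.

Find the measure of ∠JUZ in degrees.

1. ∠AZJ = 27°  [same arc AJ]
2. ∠JAZ = 88°  [△AJZ]
3. ∠JUZ = 92°  [cyclic AJUZ, opposite ∠A+∠U]

∠JUZ = 92°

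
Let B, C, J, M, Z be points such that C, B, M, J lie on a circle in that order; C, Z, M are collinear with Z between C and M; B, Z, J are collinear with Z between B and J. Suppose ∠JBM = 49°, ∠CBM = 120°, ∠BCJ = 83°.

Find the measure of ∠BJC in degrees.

∠BJC = 26°

1. ∠JCM = 49°  [same arc MJ]
2. ∠CJM = 60°  [cyclic CBMJ, opposite ∠B+∠J]
3. ∠CMJ = 71°  [△CMJ]
4. ∠CBJ = 71°  [same arc CJ]
5. ∠BJC = 26°  [△CBJ]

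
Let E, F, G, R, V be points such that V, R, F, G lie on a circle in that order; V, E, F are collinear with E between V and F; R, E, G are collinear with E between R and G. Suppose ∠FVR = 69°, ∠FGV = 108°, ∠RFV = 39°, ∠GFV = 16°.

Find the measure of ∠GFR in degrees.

∠GFR = 55°

1. ∠FGR = 69°  [same arc RF]
2. ∠FVG = 56°  [△VFG]
3. ∠FRG = 56°  [same arc FG]
4. ∠GFR = 55°  [△RFG]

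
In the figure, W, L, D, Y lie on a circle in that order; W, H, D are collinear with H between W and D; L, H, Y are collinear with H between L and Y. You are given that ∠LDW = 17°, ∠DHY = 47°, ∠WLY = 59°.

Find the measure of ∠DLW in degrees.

1. ∠LHW = 47°  [vertical angles at H]
2. ∠DWL = 74°  [△WHL]
3. ∠DLW = 89°  [△WLD]

∠DLW = 89°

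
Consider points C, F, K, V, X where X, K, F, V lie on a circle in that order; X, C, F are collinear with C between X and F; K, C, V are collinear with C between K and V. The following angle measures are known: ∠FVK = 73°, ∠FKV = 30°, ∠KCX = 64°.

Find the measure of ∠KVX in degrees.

1. ∠FXK = 73°  [same arc KF]
2. ∠KFV = 77°  [△KFV]
3. ∠VKX = 43°  [△XCK]
4. ∠KXV = 103°  [cyclic XKFV, opposite ∠X+∠F]
5. ∠KVX = 34°  [△XKV]

∠KVX = 34°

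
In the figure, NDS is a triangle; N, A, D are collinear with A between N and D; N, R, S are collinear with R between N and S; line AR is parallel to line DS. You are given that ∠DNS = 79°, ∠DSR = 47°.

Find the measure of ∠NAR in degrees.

1. ∠DSN = 47°  [R on ray SN]
2. ∠NDS = 54°  [△NDS]
3. ∠NAR = 54°  [AR∥DS, corresponding at A]

∠NAR = 54°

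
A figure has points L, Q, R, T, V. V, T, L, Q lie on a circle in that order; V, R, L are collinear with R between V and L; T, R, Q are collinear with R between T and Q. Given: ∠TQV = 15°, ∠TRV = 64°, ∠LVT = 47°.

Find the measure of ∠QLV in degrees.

1. ∠LRQ = 64°  [vertical angles at R]
2. ∠LQT = 47°  [same arc TL]
3. ∠QLV = 69°  [△LRQ]

∠QLV = 69°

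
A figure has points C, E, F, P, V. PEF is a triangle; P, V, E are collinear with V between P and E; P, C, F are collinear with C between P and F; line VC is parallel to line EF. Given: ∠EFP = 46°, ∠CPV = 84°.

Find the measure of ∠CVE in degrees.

1. ∠PCV = 46°  [VC∥EF, corresponding at C]
2. ∠CVP = 50°  [△PVC]
3. ∠CVE = 130°  [linear pair at V on PE]

∠CVE = 130°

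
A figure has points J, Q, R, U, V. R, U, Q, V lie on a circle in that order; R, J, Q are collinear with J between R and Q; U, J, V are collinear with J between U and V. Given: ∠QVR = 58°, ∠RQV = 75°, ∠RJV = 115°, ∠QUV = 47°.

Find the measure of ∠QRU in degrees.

∠QRU = 40°

1. ∠QUR = 122°  [cyclic RUQV, opposite ∠U+∠V]
2. ∠QJU = 115°  [vertical angles at J]
3. ∠RQU = 18°  [△UJQ]
4. ∠QRU = 40°  [△RUQ]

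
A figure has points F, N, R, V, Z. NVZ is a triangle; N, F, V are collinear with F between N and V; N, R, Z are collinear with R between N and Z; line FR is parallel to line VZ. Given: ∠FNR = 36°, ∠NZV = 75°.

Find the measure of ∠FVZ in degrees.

∠FVZ = 69°

1. ∠VNZ = 36°  [F on NV, R on NZ]
2. ∠NVZ = 69°  [△NVZ]
3. ∠FVZ = 69°  [F on ray VN]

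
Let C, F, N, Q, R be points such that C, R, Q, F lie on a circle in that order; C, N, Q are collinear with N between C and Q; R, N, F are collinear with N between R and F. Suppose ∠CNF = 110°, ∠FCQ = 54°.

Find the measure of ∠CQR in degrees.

∠CQR = 16°

1. ∠QNR = 110°  [vertical angles at N]
2. ∠FRQ = 54°  [same arc QF]
3. ∠CQR = 16°  [△RNQ]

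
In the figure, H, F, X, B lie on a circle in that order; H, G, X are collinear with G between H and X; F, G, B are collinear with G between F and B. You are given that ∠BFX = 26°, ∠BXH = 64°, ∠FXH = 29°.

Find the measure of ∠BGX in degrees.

∠BGX = 55°

1. ∠BHX = 26°  [same arc XB]
2. ∠FBH = 29°  [same arc HF]
3. ∠BGH = 125°  [△HGB]
4. ∠BGX = 55°  [linear pair at G on HX]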